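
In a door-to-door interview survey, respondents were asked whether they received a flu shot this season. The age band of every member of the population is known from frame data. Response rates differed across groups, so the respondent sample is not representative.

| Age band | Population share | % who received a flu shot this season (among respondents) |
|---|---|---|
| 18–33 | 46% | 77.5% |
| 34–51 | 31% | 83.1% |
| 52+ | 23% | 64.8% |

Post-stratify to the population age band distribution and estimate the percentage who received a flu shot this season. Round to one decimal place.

Weight each group's respondent value by its population share:
  18–33: 0.46 × 77.5 = 35.65
  34–51: 0.31 × 83.1 = 25.761
  52+: 0.23 × 64.8 = 14.904
Post-stratified estimate = 76.315 → 76.3%.

76.3%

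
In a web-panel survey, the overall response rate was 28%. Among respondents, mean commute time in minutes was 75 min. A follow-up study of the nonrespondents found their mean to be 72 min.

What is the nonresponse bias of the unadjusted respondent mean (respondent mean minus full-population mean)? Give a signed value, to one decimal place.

Nonresponse fraction = 1 − 0.28 = 0.72.
Bias = (nonresponse fraction) × (respondent mean − nonrespondent mean)
     = 0.72 × (75 − 72) = 0.72 × 3 = 2.16.

+2.2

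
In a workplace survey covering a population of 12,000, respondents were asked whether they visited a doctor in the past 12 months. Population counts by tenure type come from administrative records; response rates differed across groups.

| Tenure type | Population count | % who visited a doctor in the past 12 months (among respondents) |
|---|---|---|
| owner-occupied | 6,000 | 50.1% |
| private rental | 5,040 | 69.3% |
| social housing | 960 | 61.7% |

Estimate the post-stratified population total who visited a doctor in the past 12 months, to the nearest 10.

Estimated count per cell = population count × respondent percentage:
  owner-occupied: 6,000 × 50.1% = 3006
  private rental: 5,040 × 69.3% = 3492.72
  social housing: 960 × 61.7% = 592.32
Estimated total = 7091.04 → 7,090.

7,090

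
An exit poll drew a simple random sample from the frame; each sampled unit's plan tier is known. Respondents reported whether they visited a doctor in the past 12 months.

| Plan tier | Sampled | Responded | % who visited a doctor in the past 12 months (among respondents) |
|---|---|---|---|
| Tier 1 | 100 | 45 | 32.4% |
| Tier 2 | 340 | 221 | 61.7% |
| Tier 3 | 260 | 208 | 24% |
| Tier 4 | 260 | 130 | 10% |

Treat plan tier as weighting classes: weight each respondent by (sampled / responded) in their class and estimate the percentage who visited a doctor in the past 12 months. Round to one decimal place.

Class response rates: Tier 1 45/100 = 45%, Tier 2 221/340 = 65%, Tier 3 208/260 = 80%, Tier 4 130/260 = 50%.
Each respondent's weight = sampled/responded in their class; summing within a class gives n_sampled, so:
  Tier 1: 100 × 32.4 = 3240
  Tier 2: 340 × 61.7 = 20,978
  Tier 3: 260 × 24 = 6240
  Tier 4: 260 × 10 = 2600
Adjusted estimate = 33,058 / 960 = 34.4354 → 34.4%.

34.4%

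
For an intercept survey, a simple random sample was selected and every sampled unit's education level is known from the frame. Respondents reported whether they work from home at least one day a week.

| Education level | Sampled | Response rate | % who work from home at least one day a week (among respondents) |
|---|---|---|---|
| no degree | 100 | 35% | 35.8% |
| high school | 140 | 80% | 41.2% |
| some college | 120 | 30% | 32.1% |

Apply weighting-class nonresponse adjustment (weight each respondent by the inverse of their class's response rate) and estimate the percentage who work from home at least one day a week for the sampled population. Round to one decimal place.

Inverse-response-rate weighting restores each class to its sampled count, so class totals weight by n_sampled:
  no degree: 100 × 35.8 = 3580
  high school: 140 × 41.2 = 5768
  some college: 120 × 32.1 = 3852
Adjusted estimate = 13,200 / 360 = 36.6667 → 36.7%.

36.7%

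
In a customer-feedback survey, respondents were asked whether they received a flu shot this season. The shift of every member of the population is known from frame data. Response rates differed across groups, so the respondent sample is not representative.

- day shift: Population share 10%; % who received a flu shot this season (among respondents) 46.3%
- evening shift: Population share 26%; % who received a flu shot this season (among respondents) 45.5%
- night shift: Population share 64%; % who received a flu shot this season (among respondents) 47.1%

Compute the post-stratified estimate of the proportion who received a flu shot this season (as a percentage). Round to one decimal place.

Each cell contributes population-share × respondent value:
  day shift: 0.1 × 46.3 = 4.63
  evening shift: 0.26 × 45.5 = 11.83
  night shift: 0.64 × 47.1 = 30.144
Post-stratified estimate = 46.604 → 46.6%.

46.6%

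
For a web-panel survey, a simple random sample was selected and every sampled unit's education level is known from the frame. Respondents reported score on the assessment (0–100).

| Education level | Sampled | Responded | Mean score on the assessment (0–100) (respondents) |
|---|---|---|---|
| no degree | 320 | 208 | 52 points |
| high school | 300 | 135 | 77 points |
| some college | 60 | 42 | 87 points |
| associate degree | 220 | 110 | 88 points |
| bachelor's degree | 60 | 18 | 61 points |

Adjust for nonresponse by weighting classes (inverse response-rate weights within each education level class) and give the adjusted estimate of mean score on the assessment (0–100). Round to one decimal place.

Response rates by class: no degree 208/320 = 65%, high school 135/300 = 45%, some college 42/60 = 70%, associate degree 110/220 = 50%, bachelor's degree 18/60 = 30%.
Inverse-response-rate weighting restores each class to its sampled count, so class totals weight by n_sampled:
  no degree: 320 × 52 = 16,640
  high school: 300 × 77 = 23,100
  some college: 60 × 87 = 5220
  associate degree: 220 × 88 = 19,360
  bachelor's degree: 60 × 61 = 3660
Adjusted estimate = 67,980 / 960 = 70.8125 → 70.8.

70.8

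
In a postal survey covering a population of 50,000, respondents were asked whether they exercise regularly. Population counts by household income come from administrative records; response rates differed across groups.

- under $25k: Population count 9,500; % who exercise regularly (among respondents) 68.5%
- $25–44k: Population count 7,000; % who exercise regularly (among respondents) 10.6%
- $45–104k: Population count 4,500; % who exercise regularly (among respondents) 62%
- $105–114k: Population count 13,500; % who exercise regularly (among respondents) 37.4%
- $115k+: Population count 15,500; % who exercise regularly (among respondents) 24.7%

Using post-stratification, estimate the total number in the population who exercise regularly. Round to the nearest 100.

Apply each group's respondent rate to its population count:
  under $25k: 9,500 × 68.5% = 6507.5
  $25–44k: 7,000 × 10.6% = 742
  $45–104k: 4,500 × 62% = 2790
  $105–114k: 13,500 × 37.4% = 5049
  $115k+: 15,500 × 24.7% = 3828.5
Estimated total = 18,917 → 18,900.

18,900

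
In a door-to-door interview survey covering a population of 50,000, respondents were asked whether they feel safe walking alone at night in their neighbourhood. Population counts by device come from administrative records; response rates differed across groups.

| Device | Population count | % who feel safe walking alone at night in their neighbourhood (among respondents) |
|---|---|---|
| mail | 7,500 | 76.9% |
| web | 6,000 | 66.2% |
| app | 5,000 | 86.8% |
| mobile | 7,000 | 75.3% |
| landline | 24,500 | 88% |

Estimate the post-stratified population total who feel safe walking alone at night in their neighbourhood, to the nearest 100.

40,900

Each cell contributes its population count × the respondent rate:
  mail: 7,500 × 76.9% = 5767.5
  web: 6,000 × 66.2% = 3972
  app: 5,000 × 86.8% = 4340
  mobile: 7,000 × 75.3% = 5271
  landline: 24,500 × 88% = 21,560
Estimated total = 40910.5 → 40,900.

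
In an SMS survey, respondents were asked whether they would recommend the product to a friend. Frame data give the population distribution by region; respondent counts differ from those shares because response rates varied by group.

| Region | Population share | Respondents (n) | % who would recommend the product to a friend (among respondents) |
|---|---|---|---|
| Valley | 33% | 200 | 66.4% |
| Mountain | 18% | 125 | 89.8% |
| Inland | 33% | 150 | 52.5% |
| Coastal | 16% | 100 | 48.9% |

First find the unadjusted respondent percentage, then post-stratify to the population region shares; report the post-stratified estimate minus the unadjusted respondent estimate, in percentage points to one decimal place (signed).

Naive respondent-only estimate (weights = respondent counts):
  (200/575)×66.4 + (125/575)×89.8 + (150/575)×52.5 + (100/575)×48.9 = 64.8174%
Post-stratified estimate weights by population shares:
  0.33×66.4 + 0.18×89.8 + 0.33×52.5 + 0.16×48.9 = 63.225%
Difference = 63.225 − 64.8174 = -1.5924 pp.

-1.6 percentage points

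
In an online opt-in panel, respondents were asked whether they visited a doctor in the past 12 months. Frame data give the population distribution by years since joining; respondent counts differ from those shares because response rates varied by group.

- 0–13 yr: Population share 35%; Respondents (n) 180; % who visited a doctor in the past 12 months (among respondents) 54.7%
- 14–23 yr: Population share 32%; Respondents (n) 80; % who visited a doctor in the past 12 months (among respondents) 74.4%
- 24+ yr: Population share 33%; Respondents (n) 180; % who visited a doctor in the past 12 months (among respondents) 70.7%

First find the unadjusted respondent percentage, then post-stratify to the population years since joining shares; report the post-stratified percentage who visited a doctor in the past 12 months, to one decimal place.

Without adjustment, the pooled respondent share is:
  (180/440)×54.7 + (80/440)×74.4 + (180/440)×70.7 = 64.8273%
Post-stratifying to population shares instead:
  0.35×54.7 + 0.32×74.4 + 0.33×70.7 = 66.284%

66.3%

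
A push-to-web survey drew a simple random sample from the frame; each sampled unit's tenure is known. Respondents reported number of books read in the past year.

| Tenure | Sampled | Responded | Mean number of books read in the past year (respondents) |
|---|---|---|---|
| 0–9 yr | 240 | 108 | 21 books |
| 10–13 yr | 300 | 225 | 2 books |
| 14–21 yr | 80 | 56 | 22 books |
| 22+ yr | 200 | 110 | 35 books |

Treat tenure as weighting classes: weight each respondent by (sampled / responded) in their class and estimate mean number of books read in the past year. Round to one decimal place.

17.6

Class response rates: 0–9 yr 108/240 = 45%, 10–13 yr 225/300 = 75%, 14–21 yr 56/80 = 70%, 22+ yr 110/200 = 55%.
Each respondent's weight = sampled/responded in their class; summing within a class gives n_sampled, so:
  0–9 yr: 240 × 21 = 5040
  10–13 yr: 300 × 2 = 600
  14–21 yr: 80 × 22 = 1760
  22+ yr: 200 × 35 = 7000
Adjusted estimate = 14,400 / 820 = 17.561 → 17.6.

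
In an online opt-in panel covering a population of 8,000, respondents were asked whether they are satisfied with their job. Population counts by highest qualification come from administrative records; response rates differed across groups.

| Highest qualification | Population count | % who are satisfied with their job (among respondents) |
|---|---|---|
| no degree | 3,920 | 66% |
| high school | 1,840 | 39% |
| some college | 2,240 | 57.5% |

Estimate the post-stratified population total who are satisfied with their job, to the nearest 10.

4,590

Apply each group's respondent rate to its population count:
  no degree: 3,920 × 66% = 2587.2
  high school: 1,840 × 39% = 717.6
  some college: 2,240 × 57.5% = 1288
Estimated total = 4592.8 → 4,590.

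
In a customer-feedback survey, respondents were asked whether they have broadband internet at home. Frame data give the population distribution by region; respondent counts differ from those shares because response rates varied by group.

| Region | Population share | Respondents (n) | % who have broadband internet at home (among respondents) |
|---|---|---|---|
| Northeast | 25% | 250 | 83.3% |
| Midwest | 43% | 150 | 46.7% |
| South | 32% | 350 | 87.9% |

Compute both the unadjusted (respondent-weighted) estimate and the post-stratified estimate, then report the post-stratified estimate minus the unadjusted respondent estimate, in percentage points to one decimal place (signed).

-9.1 percentage points

Unadjusted (pooled respondent) estimate weights by respondent counts:
  (250/750)×83.3 + (150/750)×46.7 + (350/750)×87.9 = 78.1267%
Reweighting by population region shares:
  0.25×83.3 + 0.43×46.7 + 0.32×87.9 = 69.034%
Difference = 69.034 − 78.1267 = -9.0927 pp.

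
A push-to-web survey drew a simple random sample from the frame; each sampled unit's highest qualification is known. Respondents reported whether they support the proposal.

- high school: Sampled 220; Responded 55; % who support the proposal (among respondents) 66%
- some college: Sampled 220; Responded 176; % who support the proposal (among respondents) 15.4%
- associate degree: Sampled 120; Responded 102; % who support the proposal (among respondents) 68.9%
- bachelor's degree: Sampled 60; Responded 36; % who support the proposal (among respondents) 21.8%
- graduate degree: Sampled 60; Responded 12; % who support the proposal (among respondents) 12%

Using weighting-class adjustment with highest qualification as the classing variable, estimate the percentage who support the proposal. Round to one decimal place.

41.5%

Response rates by class: high school 55/220 = 25%, some college 176/220 = 80%, associate degree 102/120 = 85%, bachelor's degree 36/60 = 60%, graduate degree 12/60 = 20%.
With weight = n_sampled/n_responded per class, the weighted class total is n_sampled:
  high school: 220 × 66 = 14,520
  some college: 220 × 15.4 = 3388
  associate degree: 120 × 68.9 = 8268
  bachelor's degree: 60 × 21.8 = 1308
  graduate degree: 60 × 12 = 720
Adjusted estimate = 28,204 / 680 = 41.4765 → 41.5%.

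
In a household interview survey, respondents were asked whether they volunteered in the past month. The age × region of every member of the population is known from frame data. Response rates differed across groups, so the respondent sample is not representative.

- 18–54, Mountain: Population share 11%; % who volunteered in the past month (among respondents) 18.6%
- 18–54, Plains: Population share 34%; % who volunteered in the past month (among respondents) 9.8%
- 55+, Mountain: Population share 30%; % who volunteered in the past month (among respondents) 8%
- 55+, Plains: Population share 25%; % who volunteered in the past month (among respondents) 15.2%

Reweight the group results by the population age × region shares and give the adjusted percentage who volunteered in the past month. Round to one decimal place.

11.6%

Reweight to the known age × region distribution:
  18–54, Mountain: 0.11 × 18.6 = 2.046
  18–54, Plains: 0.34 × 9.8 = 3.332
  55+, Mountain: 0.3 × 8 = 2.4
  55+, Plains: 0.25 × 15.2 = 3.8
Post-stratified estimate = 11.578 → 11.6%.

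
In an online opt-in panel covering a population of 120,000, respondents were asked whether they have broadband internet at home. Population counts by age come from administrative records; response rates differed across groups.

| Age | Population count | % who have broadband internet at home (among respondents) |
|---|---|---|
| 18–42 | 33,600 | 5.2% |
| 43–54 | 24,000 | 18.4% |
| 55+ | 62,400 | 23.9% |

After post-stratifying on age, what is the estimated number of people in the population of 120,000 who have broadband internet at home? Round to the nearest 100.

21,100

Apply each group's respondent rate to its population count:
  18–42: 33,600 × 5.2% = 1747.2
  43–54: 24,000 × 18.4% = 4416
  55+: 62,400 × 23.9% = 14913.6
Estimated total = 21076.8 → 21,100.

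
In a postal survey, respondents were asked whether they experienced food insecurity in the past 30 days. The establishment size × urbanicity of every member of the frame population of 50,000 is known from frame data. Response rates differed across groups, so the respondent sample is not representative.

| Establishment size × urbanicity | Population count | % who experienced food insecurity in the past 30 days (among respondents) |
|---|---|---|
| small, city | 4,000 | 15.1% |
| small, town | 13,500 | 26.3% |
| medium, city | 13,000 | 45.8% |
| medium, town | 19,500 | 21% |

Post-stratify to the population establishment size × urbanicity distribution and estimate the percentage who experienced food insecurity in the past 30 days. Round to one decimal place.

Post-stratification weights by population share, not respondent share:
  small, city: (4,000/50,000) × 15.1 = 1.208
  small, town: (13,500/50,000) × 26.3 = 7.101
  medium, city: (13,000/50,000) × 45.8 = 11.908
  medium, town: (19,500/50,000) × 21 = 8.19
Post-stratified estimate = 28.407 → 28.4%.

28.4%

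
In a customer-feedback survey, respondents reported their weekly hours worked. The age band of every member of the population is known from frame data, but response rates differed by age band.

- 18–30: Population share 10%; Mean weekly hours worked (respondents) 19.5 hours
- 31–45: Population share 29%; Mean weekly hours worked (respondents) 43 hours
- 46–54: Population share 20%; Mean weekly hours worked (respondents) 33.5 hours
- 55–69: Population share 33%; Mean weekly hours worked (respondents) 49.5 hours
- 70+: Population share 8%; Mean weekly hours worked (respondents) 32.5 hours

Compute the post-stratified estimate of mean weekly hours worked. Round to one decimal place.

Post-stratification weights by population share, not respondent share:
  18–30: 0.1 × 19.5 = 1.95
  31–45: 0.29 × 43 = 12.47
  46–54: 0.2 × 33.5 = 6.7
  55–69: 0.33 × 49.5 = 16.335
  70+: 0.08 × 32.5 = 2.6
Post-stratified estimate = 40.055 → 40.1.

40.1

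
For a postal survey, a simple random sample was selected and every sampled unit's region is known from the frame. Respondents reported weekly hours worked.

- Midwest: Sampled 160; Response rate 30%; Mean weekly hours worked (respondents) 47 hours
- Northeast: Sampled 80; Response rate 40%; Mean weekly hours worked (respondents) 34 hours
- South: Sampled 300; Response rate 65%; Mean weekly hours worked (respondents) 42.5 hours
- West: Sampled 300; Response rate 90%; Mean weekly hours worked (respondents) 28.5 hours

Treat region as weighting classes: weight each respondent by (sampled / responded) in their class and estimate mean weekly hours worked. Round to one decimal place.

Inverse-response-rate weighting restores each class to its sampled count, so class totals weight by n_sampled:
  Midwest: 160 × 47 = 7520
  Northeast: 80 × 34 = 2720
  South: 300 × 42.5 = 12,750
  West: 300 × 28.5 = 8550
Adjusted estimate = 31,540 / 840 = 37.5476 → 37.5.

37.5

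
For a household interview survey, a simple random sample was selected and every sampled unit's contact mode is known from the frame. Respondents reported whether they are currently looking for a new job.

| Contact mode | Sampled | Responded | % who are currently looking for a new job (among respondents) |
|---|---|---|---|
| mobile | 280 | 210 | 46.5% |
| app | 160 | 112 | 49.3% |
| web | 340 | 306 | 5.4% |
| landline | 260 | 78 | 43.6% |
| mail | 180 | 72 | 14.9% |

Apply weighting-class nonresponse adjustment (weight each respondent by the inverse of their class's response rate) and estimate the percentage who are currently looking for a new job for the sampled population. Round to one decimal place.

Response rates by class: mobile 210/280 = 75%, app 112/160 = 70%, web 306/340 = 90%, landline 78/260 = 30%, mail 72/180 = 40%.
Each respondent's weight = sampled/responded in their class; summing within a class gives n_sampled, so:
  mobile: 280 × 46.5 = 13,020
  app: 160 × 49.3 = 7888
  web: 340 × 5.4 = 1836
  landline: 260 × 43.6 = 11,336
  mail: 180 × 14.9 = 2682
Adjusted estimate = 36,762 / 1,220 = 30.1328 → 30.1%.

30.1%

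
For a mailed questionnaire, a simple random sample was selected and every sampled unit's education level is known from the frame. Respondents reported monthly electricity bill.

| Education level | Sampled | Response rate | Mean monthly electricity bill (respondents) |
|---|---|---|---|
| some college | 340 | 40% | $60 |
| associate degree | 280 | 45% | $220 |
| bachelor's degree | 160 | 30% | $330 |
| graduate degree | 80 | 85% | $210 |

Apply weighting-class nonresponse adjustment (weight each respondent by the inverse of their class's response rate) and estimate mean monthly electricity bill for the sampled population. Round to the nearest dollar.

$176

With weight = n_sampled/n_responded per class, the weighted class total is n_sampled:
  some college: 340 × 60 = 20,400
  associate degree: 280 × 220 = 61,600
  bachelor's degree: 160 × 330 = 52,800
  graduate degree: 80 × 210 = 16,800
Adjusted estimate = 151,600 / 860 = 176.279 → $176.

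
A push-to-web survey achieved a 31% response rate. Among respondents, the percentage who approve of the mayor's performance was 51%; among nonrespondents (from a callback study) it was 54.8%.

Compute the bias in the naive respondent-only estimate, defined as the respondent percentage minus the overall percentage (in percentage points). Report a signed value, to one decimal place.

Nonresponse fraction = 1 − 0.31 = 0.69.
Bias = (nonresponse fraction) × (respondent percentage − nonrespondent percentage)
     = 0.69 × (51 − 54.8) = 0.69 × -3.8 = -2.622.

-2.6 percentage points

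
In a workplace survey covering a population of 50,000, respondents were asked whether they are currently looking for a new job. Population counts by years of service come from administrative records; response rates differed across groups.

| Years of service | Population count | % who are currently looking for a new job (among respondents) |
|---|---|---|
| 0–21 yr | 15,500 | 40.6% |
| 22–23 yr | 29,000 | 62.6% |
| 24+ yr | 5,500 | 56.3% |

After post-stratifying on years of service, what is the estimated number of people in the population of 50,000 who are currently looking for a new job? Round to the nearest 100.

Estimated count per cell = population count × respondent percentage:
  0–21 yr: 15,500 × 40.6% = 6293
  22–23 yr: 29,000 × 62.6% = 18,154
  24+ yr: 5,500 × 56.3% = 3096.5
Estimated total = 27543.5 → 27,500.

27,500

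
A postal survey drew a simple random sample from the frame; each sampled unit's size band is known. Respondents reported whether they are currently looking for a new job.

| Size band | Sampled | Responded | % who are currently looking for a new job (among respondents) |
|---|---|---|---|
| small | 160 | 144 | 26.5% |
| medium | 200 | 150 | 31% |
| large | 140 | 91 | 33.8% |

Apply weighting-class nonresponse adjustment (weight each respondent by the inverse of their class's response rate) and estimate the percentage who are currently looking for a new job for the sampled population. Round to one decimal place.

30.3%

Class response rates: small 144/160 = 90%, medium 150/200 = 75%, large 91/140 = 65%.
With weight = n_sampled/n_responded per class, the weighted class total is n_sampled:
  small: 160 × 26.5 = 4240
  medium: 200 × 31 = 6200
  large: 140 × 33.8 = 4732
Adjusted estimate = 15,172 / 500 = 30.344 → 30.3%.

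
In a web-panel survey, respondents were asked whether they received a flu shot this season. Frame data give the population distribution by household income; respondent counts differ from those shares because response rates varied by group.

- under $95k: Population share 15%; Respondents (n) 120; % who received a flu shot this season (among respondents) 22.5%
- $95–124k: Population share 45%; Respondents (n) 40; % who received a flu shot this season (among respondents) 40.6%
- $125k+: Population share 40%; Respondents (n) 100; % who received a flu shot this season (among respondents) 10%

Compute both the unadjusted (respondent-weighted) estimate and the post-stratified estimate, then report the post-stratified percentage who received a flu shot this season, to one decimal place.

Naive respondent-only estimate (weights = respondent counts):
  (120/260)×22.5 + (40/260)×40.6 + (100/260)×10 = 20.4769%
Post-stratifying to population shares instead:
  0.15×22.5 + 0.45×40.6 + 0.4×10 = 25.645%

25.6%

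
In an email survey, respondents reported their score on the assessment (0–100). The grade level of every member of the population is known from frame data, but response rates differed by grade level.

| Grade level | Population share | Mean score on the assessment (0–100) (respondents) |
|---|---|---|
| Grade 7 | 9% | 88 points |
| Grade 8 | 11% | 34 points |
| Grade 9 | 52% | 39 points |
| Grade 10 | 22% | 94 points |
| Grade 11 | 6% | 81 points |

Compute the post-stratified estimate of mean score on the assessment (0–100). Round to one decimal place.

Reweight to the known grade level distribution:
  Grade 7: 0.09 × 88 = 7.92
  Grade 8: 0.11 × 34 = 3.74
  Grade 9: 0.52 × 39 = 20.28
  Grade 10: 0.22 × 94 = 20.68
  Grade 11: 0.06 × 81 = 4.86
Post-stratified estimate = 57.48 → 57.5.

57.5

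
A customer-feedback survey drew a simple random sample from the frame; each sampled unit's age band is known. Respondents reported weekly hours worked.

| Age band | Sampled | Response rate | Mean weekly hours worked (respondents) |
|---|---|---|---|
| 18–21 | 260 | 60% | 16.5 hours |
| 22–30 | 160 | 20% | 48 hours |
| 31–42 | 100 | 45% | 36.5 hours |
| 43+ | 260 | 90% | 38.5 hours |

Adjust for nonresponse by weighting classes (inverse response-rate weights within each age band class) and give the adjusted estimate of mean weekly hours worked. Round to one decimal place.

32.9

Weighting each respondent by the inverse class response rate inflates each class back to its sampled size, so the class weight is n_sampled:
  18–21: 260 × 16.5 = 4290
  22–30: 160 × 48 = 7680
  31–42: 100 × 36.5 = 3650
  43+: 260 × 38.5 = 10,010
Adjusted estimate = 25,630 / 780 = 32.859 → 32.9.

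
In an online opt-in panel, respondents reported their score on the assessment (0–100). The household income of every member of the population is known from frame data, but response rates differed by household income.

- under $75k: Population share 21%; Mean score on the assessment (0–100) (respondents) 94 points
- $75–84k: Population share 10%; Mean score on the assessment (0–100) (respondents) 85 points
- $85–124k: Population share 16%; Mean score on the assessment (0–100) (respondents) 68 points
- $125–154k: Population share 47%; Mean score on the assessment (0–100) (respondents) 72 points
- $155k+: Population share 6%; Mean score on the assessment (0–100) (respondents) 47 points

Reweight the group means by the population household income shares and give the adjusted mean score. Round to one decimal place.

75.8

Post-stratification weights by population share, not respondent share:
  under $75k: 0.21 × 94 = 19.74
  $75–84k: 0.1 × 85 = 8.5
  $85–124k: 0.16 × 68 = 10.88
  $125–154k: 0.47 × 72 = 33.84
  $155k+: 0.06 × 47 = 2.82
Post-stratified estimate = 75.78 → 75.8.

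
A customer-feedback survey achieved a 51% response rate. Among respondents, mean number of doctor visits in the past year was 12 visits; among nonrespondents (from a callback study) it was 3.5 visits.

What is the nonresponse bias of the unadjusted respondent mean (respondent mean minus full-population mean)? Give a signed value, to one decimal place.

Nonresponse fraction = 1 − 0.51 = 0.49.
Bias = (nonresponse fraction) × (respondent mean − nonrespondent mean)
     = 0.49 × (12 − 3.5) = 0.49 × 8.5 = 4.165.

+4.2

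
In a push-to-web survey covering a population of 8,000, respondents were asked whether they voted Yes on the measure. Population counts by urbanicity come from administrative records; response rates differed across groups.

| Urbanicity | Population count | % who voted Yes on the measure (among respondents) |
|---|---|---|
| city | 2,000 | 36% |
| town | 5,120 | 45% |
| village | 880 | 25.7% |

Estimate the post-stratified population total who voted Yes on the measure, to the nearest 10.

3,250

Each cell contributes its population count × the respondent rate:
  city: 2,000 × 36% = 720
  town: 5,120 × 45% = 2304
  village: 880 × 25.7% = 226.16
Estimated total = 3250.16 → 3,250.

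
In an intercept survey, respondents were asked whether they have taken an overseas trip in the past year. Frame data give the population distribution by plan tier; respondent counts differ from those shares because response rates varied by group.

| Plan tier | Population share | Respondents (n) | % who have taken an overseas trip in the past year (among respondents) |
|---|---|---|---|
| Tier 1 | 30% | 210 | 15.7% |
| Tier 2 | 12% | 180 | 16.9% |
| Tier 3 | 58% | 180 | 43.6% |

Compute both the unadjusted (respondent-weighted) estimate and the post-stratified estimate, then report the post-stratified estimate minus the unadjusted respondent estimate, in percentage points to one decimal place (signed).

Unadjusted (pooled respondent) estimate weights by respondent counts:
  (210/570)×15.7 + (180/570)×16.9 + (180/570)×43.6 = 24.8895%
Post-stratified estimate weights by population shares:
  0.3×15.7 + 0.12×16.9 + 0.58×43.6 = 32.026%
Difference = 32.026 − 24.8895 = 7.1365 pp.

+7.1 percentage points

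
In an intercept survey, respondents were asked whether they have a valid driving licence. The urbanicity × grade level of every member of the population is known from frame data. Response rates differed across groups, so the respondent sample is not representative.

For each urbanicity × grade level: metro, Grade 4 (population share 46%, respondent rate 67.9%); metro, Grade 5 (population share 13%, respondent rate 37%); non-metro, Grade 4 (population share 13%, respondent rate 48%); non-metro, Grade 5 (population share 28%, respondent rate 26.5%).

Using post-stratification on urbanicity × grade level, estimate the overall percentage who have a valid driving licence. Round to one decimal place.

Post-stratification weights by population share, not respondent share:
  metro, Grade 4: 0.46 × 67.9 = 31.234
  metro, Grade 5: 0.13 × 37 = 4.81
  non-metro, Grade 4: 0.13 × 48 = 6.24
  non-metro, Grade 5: 0.28 × 26.5 = 7.42
Post-stratified estimate = 49.704 → 49.7%.

49.7%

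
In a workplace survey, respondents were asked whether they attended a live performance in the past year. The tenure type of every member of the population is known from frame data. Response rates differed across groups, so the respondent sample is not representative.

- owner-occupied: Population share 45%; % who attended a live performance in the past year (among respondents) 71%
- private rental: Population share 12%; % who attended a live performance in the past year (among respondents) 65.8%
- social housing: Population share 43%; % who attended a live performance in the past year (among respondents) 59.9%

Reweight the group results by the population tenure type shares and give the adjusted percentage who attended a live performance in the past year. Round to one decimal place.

Weight each group's respondent value by its population share:
  owner-occupied: 0.45 × 71 = 31.95
  private rental: 0.12 × 65.8 = 7.896
  social housing: 0.43 × 59.9 = 25.757
Post-stratified estimate = 65.603 → 65.6%.

65.6%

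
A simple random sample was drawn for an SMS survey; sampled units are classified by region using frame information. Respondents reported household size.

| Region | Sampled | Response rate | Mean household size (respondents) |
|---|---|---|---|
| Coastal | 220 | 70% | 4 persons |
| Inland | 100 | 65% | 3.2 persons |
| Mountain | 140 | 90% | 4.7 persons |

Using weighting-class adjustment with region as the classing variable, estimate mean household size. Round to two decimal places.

Inverse-response-rate weighting restores each class to its sampled count, so class totals weight by n_sampled:
  Coastal: 220 × 4 = 880
  Inland: 100 × 3.2 = 320
  Mountain: 140 × 4.7 = 658
Adjusted estimate = 1858 / 460 = 4.03913 → 4.04.

4.04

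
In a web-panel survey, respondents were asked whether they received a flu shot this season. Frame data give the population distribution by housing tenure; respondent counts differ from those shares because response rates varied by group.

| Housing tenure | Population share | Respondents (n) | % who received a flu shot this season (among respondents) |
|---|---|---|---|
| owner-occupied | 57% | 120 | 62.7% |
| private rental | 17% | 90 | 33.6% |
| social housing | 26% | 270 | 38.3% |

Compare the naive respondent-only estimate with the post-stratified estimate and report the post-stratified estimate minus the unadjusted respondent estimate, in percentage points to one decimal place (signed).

Without adjustment, the pooled respondent share is:
  (120/480)×62.7 + (90/480)×33.6 + (270/480)×38.3 = 43.5187%
Post-stratifying to population shares instead:
  0.57×62.7 + 0.17×33.6 + 0.26×38.3 = 51.409%
Difference = 51.409 − 43.5187 = 7.8903 pp.

+7.9 percentage points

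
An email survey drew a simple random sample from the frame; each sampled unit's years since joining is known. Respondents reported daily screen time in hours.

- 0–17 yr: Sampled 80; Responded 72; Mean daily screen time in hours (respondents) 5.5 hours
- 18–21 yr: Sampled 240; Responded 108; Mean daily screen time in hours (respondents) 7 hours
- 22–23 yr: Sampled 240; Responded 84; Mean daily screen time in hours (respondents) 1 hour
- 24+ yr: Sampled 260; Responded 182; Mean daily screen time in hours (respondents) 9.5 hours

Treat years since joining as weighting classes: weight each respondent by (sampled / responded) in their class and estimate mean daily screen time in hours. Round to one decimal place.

5.9

Class response rates: 0–17 yr 72/80 = 90%, 18–21 yr 108/240 = 45%, 22–23 yr 84/240 = 35%, 24+ yr 182/260 = 70%.
Each respondent's weight = sampled/responded in their class; summing within a class gives n_sampled, so:
  0–17 yr: 80 × 5.5 = 440
  18–21 yr: 240 × 7 = 1680
  22–23 yr: 240 × 1 = 240
  24+ yr: 260 × 9.5 = 2470
Adjusted estimate = 4830 / 820 = 5.89024 → 5.9.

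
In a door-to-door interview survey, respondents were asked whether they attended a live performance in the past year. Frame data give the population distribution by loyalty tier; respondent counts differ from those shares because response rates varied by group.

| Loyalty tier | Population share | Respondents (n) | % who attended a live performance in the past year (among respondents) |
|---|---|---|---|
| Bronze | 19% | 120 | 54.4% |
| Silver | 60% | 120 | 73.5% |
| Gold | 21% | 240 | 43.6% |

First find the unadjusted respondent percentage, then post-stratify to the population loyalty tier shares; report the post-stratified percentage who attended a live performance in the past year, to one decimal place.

Naive respondent-only estimate (weights = respondent counts):
  (120/480)×54.4 + (120/480)×73.5 + (240/480)×43.6 = 53.775%
Post-stratified estimate weights by population shares:
  0.19×54.4 + 0.6×73.5 + 0.21×43.6 = 63.592%

63.6%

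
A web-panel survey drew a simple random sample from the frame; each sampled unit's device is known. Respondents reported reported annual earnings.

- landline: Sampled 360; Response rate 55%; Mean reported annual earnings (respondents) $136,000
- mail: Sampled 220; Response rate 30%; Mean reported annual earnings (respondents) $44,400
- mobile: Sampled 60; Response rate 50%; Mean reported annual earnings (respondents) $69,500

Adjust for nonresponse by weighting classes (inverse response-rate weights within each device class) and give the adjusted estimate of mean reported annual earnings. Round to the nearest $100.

Weighting each respondent by the inverse class response rate inflates each class back to its sampled size, so the class weight is n_sampled:
  landline: 360 × 136,000 = 48,960,000
  mail: 220 × 44,400 = 9,768,000
  mobile: 60 × 69,500 = 4,170,000
Adjusted estimate = 62,898,000 / 640 = 98278.1 → $98,300.

$98,300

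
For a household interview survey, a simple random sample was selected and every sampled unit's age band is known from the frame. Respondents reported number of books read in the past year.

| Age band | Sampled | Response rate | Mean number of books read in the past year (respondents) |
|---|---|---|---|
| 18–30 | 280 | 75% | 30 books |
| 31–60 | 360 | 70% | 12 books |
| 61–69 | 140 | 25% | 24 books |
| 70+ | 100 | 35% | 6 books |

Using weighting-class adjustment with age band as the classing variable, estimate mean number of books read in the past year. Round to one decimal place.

Inverse-response-rate weighting restores each class to its sampled count, so class totals weight by n_sampled:
  18–30: 280 × 30 = 8400
  31–60: 360 × 12 = 4320
  61–69: 140 × 24 = 3360
  70+: 100 × 6 = 600
Adjusted estimate = 16,680 / 880 = 18.9545 → 19.0.

19.0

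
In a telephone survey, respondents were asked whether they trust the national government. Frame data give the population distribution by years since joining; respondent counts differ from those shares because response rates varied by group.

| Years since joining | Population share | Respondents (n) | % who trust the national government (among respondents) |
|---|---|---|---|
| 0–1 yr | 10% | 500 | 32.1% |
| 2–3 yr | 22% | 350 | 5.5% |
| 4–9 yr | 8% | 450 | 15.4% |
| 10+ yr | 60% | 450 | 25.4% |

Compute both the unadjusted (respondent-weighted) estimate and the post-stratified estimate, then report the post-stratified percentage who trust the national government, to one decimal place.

20.9%

Unadjusted (pooled respondent) estimate weights by respondent counts:
  (500/1750)×32.1 + (350/1750)×5.5 + (450/1750)×15.4 + (450/1750)×25.4 = 20.7629%
Post-stratified estimate weights by population shares:
  0.1×32.1 + 0.22×5.5 + 0.08×15.4 + 0.6×25.4 = 20.892%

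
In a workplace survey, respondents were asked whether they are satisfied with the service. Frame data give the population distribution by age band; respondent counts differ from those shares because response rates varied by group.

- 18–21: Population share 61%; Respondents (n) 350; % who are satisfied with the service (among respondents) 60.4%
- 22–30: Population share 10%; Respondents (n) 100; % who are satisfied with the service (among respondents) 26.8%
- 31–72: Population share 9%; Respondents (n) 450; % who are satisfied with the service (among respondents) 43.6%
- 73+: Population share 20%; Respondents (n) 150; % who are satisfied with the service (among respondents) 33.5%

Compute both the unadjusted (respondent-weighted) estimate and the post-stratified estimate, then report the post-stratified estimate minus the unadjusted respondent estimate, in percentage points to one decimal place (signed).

Unadjusted (pooled respondent) estimate weights by respondent counts:
  (350/1050)×60.4 + (100/1050)×26.8 + (450/1050)×43.6 + (150/1050)×33.5 = 46.1571%
Reweighting by population age band shares:
  0.61×60.4 + 0.1×26.8 + 0.09×43.6 + 0.2×33.5 = 50.148%
Difference = 50.148 − 46.1571 = 3.9909 pp.

+4.0 percentage points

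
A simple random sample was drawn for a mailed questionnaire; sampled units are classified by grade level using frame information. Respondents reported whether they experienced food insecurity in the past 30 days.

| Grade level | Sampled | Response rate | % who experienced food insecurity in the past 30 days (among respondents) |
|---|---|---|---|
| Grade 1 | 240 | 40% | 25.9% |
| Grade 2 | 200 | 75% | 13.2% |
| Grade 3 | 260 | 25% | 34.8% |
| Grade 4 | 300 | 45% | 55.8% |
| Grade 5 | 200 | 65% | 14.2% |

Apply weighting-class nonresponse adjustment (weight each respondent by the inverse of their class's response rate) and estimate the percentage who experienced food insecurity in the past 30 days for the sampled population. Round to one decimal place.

31.2%

Weighting each respondent by the inverse class response rate inflates each class back to its sampled size, so the class weight is n_sampled:
  Grade 1: 240 × 25.9 = 6216
  Grade 2: 200 × 13.2 = 2640
  Grade 3: 260 × 34.8 = 9048
  Grade 4: 300 × 55.8 = 16,740
  Grade 5: 200 × 14.2 = 2840
Adjusted estimate = 37,484 / 1,200 = 31.2367 → 31.2%.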